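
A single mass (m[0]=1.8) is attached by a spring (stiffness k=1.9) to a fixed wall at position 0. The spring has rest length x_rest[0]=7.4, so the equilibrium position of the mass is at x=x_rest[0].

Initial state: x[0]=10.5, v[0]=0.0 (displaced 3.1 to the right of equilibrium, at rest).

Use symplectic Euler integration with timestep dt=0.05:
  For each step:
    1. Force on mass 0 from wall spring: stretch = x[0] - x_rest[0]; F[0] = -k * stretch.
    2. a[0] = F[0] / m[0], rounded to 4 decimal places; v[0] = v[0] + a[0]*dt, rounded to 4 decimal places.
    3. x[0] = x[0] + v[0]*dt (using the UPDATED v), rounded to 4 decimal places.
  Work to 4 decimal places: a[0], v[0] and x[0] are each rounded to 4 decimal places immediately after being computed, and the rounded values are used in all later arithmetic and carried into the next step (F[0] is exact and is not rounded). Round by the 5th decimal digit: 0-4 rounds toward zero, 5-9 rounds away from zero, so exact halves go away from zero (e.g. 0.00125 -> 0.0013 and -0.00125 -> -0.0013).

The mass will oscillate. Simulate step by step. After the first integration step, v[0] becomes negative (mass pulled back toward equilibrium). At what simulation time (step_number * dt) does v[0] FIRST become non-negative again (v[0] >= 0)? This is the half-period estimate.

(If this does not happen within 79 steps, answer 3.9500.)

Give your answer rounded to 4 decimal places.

Step 0: x=[10.5000] v=[0.0000]
Step 1: x=[10.4918] v=[-0.1636]
Step 2: x=[10.4755] v=[-0.3268]
Step 3: x=[10.4510] v=[-0.4891]
Step 4: x=[10.4185] v=[-0.6501]
Step 5: x=[10.3780] v=[-0.8094]
Step 6: x=[10.3297] v=[-0.9666]
Step 7: x=[10.2736] v=[-1.1212]
Step 8: x=[10.2100] v=[-1.2729]
Step 9: x=[10.1389] v=[-1.4212]
Step 10: x=[10.0606] v=[-1.5658]
Step 11: x=[9.9753] v=[-1.7062]
Step 12: x=[9.8832] v=[-1.8421]
Step 13: x=[9.7845] v=[-1.9732]
Step 14: x=[9.6795] v=[-2.0991]
Step 15: x=[9.5685] v=[-2.2194]
Step 16: x=[9.4518] v=[-2.3339]
Step 17: x=[9.3297] v=[-2.4422]
Step 18: x=[9.2025] v=[-2.5440]
Step 19: x=[9.0705] v=[-2.6391]
Step 20: x=[8.9341] v=[-2.7273]
Step 21: x=[8.7937] v=[-2.8083]
Step 22: x=[8.6496] v=[-2.8819]
Step 23: x=[8.5022] v=[-2.9479]
Step 24: x=[8.3519] v=[-3.0061]
Step 25: x=[8.1991] v=[-3.0563]
Step 26: x=[8.0442] v=[-3.0985]
Step 27: x=[7.8876] v=[-3.1325]
Step 28: x=[7.7297] v=[-3.1582]
Step 29: x=[7.5709] v=[-3.1756]
Step 30: x=[7.4117] v=[-3.1846]
Step 31: x=[7.2524] v=[-3.1852]
Step 32: x=[7.0935] v=[-3.1774]
Step 33: x=[6.9354] v=[-3.1612]
Step 34: x=[6.7786] v=[-3.1367]
Step 35: x=[6.6234] v=[-3.1039]
Step 36: x=[6.4703] v=[-3.0629]
Step 37: x=[6.3196] v=[-3.0138]
Step 38: x=[6.1718] v=[-2.9568]
Step 39: x=[6.0272] v=[-2.8920]
Step 40: x=[5.8862] v=[-2.8195]
Step 41: x=[5.7492] v=[-2.7396]
Step 42: x=[5.6166] v=[-2.6525]
Step 43: x=[5.4887] v=[-2.5584]
Step 44: x=[5.3658] v=[-2.4575]
Step 45: x=[5.2483] v=[-2.3501]
Step 46: x=[5.1365] v=[-2.2365]
Step 47: x=[5.0307] v=[-2.1170]
Step 48: x=[4.9311] v=[-1.9920]
Step 49: x=[4.8380] v=[-1.8617]
Step 50: x=[4.7517] v=[-1.7265]
Step 51: x=[4.6724] v=[-1.5867]
Step 52: x=[4.6003] v=[-1.4427]
Step 53: x=[4.5356] v=[-1.2949]
Step 54: x=[4.4784] v=[-1.1437]
Step 55: x=[4.4289] v=[-0.9895]
Step 56: x=[4.3873] v=[-0.8327]
Step 57: x=[4.3536] v=[-0.6737]
Step 58: x=[4.3280] v=[-0.5129]
Step 59: x=[4.3105] v=[-0.3508]
Step 60: x=[4.3011] v=[-0.1877]
Step 61: x=[4.2999] v=[-0.0241]
Step 62: x=[4.3069] v=[0.1395]
First v>=0 after going negative at step 62, time=3.1000

Answer: 3.1000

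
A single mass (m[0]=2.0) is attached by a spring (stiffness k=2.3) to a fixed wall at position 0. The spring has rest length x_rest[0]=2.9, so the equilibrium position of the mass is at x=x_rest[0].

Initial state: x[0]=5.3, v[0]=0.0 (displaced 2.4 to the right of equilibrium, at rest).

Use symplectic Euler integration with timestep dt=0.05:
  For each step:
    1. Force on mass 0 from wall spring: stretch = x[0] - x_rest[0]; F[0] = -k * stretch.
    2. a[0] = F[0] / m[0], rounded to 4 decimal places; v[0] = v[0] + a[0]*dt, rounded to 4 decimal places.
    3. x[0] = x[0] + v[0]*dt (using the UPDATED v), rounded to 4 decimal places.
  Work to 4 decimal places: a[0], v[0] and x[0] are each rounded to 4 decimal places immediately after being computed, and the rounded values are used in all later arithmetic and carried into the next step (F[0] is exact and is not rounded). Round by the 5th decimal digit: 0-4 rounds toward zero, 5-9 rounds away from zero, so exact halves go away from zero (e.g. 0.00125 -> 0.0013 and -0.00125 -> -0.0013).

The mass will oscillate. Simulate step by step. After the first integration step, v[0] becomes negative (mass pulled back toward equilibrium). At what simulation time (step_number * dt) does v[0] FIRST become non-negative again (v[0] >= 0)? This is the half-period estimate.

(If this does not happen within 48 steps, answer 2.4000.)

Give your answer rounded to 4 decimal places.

Answer: 2.4000

Derivation:
Step 0: x=[5.3000] v=[0.0000]
Step 1: x=[5.2931] v=[-0.1380]
Step 2: x=[5.2793] v=[-0.2756]
Step 3: x=[5.2587] v=[-0.4124]
Step 4: x=[5.2313] v=[-0.5480]
Step 5: x=[5.1972] v=[-0.6821]
Step 6: x=[5.1565] v=[-0.8142]
Step 7: x=[5.1093] v=[-0.9440]
Step 8: x=[5.0558] v=[-1.0710]
Step 9: x=[4.9961] v=[-1.1950]
Step 10: x=[4.9303] v=[-1.3155]
Step 11: x=[4.8587] v=[-1.4322]
Step 12: x=[4.7815] v=[-1.5448]
Step 13: x=[4.6989] v=[-1.6530]
Step 14: x=[4.6111] v=[-1.7564]
Step 15: x=[4.5184] v=[-1.8548]
Step 16: x=[4.4210] v=[-1.9479]
Step 17: x=[4.3192] v=[-2.0354]
Step 18: x=[4.2134] v=[-2.1170]
Step 19: x=[4.1038] v=[-2.1925]
Step 20: x=[3.9907] v=[-2.2617]
Step 21: x=[3.8745] v=[-2.3244]
Step 22: x=[3.7555] v=[-2.3804]
Step 23: x=[3.6340] v=[-2.4296]
Step 24: x=[3.5104] v=[-2.4718]
Step 25: x=[3.3851] v=[-2.5069]
Step 26: x=[3.2584] v=[-2.5348]
Step 27: x=[3.1306] v=[-2.5554]
Step 28: x=[3.0022] v=[-2.5687]
Step 29: x=[2.8735] v=[-2.5746]
Step 30: x=[2.7448] v=[-2.5731]
Step 31: x=[2.6166] v=[-2.5642]
Step 32: x=[2.4892] v=[-2.5479]
Step 33: x=[2.3630] v=[-2.5243]
Step 34: x=[2.2383] v=[-2.4934]
Step 35: x=[2.1155] v=[-2.4554]
Step 36: x=[1.9950] v=[-2.4103]
Step 37: x=[1.8771] v=[-2.3583]
Step 38: x=[1.7621] v=[-2.2995]
Step 39: x=[1.6504] v=[-2.2341]
Step 40: x=[1.5423] v=[-2.1623]
Step 41: x=[1.4381] v=[-2.0842]
Step 42: x=[1.3381] v=[-2.0001]
Step 43: x=[1.2426] v=[-1.9103]
Step 44: x=[1.1519] v=[-1.8150]
Step 45: x=[1.0662] v=[-1.7145]
Step 46: x=[0.9857] v=[-1.6091]
Step 47: x=[0.9108] v=[-1.4990]
Step 48: x=[0.8416] v=[-1.3846]
v[0] did not become non-negative within 48 steps; using fallback time=2.4000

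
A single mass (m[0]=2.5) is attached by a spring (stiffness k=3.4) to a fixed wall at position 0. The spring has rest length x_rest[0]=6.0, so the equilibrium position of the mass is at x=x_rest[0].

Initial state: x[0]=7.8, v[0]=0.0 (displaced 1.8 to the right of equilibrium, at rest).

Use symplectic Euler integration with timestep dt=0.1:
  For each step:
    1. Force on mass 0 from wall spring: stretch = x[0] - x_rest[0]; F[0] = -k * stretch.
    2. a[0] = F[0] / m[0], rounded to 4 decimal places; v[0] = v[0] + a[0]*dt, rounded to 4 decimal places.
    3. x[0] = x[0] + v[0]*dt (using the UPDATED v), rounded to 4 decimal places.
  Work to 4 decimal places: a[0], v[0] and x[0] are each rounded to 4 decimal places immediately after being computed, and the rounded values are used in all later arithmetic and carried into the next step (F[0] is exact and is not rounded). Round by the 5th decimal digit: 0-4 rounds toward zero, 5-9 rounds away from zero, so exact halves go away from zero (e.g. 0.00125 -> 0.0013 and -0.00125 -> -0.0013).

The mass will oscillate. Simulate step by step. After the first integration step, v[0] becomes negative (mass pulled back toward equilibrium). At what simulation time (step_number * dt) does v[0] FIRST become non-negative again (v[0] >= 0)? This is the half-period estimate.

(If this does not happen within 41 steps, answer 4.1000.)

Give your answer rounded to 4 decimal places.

Step 0: x=[7.8000] v=[0.0000]
Step 1: x=[7.7755] v=[-0.2448]
Step 2: x=[7.7269] v=[-0.4863]
Step 3: x=[7.6548] v=[-0.7212]
Step 4: x=[7.5602] v=[-0.9463]
Step 5: x=[7.4444] v=[-1.1585]
Step 6: x=[7.3089] v=[-1.3549]
Step 7: x=[7.1556] v=[-1.5329]
Step 8: x=[6.9866] v=[-1.6901]
Step 9: x=[6.8042] v=[-1.8243]
Step 10: x=[6.6108] v=[-1.9337]
Step 11: x=[6.4091] v=[-2.0168]
Step 12: x=[6.2019] v=[-2.0724]
Step 13: x=[5.9919] v=[-2.0999]
Step 14: x=[5.7820] v=[-2.0988]
Step 15: x=[5.5751] v=[-2.0692]
Step 16: x=[5.3740] v=[-2.0114]
Step 17: x=[5.1814] v=[-1.9263]
Step 18: x=[4.9999] v=[-1.8150]
Step 19: x=[4.8320] v=[-1.6790]
Step 20: x=[4.6800] v=[-1.5202]
Step 21: x=[4.5459] v=[-1.3407]
Step 22: x=[4.4316] v=[-1.1429]
Step 23: x=[4.3386] v=[-0.9296]
Step 24: x=[4.2682] v=[-0.7037]
Step 25: x=[4.2214] v=[-0.4682]
Step 26: x=[4.1988] v=[-0.2263]
Step 27: x=[4.2007] v=[0.0187]
First v>=0 after going negative at step 27, time=2.7000

Answer: 2.7000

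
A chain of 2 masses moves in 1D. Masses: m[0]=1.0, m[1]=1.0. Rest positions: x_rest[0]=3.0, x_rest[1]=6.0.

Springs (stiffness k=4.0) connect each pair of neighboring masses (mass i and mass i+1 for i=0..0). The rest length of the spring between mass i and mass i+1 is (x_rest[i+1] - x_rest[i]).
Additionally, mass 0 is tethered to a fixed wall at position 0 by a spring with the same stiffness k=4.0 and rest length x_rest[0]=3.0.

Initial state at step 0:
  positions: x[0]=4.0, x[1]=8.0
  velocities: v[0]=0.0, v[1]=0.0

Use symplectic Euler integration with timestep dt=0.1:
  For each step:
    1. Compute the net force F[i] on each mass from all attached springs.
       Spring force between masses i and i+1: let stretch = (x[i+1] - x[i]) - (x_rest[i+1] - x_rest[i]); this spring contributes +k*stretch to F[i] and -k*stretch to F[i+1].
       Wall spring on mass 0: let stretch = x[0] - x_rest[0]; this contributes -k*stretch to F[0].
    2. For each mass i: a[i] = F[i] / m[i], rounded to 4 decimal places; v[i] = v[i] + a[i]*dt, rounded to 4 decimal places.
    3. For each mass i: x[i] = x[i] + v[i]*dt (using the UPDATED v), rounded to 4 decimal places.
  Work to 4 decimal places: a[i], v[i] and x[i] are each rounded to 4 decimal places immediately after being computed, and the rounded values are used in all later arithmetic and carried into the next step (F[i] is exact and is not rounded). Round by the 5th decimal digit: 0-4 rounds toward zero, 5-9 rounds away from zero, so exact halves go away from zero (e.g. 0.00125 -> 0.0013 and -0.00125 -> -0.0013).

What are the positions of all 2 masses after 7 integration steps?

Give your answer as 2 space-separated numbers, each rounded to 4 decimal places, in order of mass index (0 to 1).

Answer: 3.8355 7.0567

Derivation:
Step 0: x=[4.0000 8.0000] v=[0.0000 0.0000]
Step 1: x=[4.0000 7.9600] v=[0.0000 -0.4000]
Step 2: x=[3.9984 7.8816] v=[-0.0160 -0.7840]
Step 3: x=[3.9922 7.7679] v=[-0.0621 -1.1373]
Step 4: x=[3.9773 7.6231] v=[-0.1487 -1.4476]
Step 5: x=[3.9492 7.4525] v=[-0.2813 -1.7059]
Step 6: x=[3.9032 7.2618] v=[-0.4597 -1.9072]
Step 7: x=[3.8355 7.0567] v=[-0.6775 -2.0506]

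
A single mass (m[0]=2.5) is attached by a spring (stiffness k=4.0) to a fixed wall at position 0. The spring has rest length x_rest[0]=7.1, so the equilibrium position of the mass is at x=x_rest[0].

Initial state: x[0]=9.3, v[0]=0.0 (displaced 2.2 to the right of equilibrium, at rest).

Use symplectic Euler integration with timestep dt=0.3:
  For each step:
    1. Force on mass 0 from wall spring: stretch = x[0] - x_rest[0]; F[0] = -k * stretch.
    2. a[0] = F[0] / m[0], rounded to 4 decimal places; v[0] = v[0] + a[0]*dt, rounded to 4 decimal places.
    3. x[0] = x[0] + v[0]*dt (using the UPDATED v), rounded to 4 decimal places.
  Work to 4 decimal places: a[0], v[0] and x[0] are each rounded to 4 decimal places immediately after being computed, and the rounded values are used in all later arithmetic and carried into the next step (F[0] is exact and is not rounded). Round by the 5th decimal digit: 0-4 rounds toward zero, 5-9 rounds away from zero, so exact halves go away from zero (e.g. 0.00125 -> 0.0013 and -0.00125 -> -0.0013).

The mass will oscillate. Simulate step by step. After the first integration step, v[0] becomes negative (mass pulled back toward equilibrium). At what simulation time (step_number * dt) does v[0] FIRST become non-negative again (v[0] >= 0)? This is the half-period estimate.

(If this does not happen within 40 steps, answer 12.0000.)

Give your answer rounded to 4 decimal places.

Step 0: x=[9.3000] v=[0.0000]
Step 1: x=[8.9832] v=[-1.0560]
Step 2: x=[8.3952] v=[-1.9599]
Step 3: x=[7.6207] v=[-2.5816]
Step 4: x=[6.7713] v=[-2.8315]
Step 5: x=[5.9692] v=[-2.6737]
Step 6: x=[5.3299] v=[-2.1309]
Step 7: x=[4.9455] v=[-1.2812]
Step 8: x=[4.8714] v=[-0.2470]
Step 9: x=[5.1182] v=[0.8227]
First v>=0 after going negative at step 9, time=2.7000

Answer: 2.7000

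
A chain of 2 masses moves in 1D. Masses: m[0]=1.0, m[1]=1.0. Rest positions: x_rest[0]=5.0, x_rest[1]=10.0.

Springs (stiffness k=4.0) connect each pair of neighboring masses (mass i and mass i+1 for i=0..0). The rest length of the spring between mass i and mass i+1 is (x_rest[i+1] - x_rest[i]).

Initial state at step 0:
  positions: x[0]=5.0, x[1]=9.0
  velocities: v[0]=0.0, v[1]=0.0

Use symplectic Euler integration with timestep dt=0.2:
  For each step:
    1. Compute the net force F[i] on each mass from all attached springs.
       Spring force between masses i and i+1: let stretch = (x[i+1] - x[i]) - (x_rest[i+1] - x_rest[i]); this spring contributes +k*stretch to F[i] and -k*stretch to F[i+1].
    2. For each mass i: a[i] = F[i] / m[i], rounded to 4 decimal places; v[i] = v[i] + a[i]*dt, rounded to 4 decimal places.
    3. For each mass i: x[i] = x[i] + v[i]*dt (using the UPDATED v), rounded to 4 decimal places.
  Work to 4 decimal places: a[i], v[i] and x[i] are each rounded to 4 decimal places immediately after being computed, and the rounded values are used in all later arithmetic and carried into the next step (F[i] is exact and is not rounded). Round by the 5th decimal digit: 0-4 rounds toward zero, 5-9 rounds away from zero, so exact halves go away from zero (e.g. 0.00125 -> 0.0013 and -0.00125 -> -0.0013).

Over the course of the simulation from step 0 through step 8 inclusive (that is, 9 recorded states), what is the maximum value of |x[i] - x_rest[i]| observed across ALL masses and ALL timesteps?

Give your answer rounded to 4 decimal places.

Answer: 1.0213

Derivation:
Step 0: x=[5.0000 9.0000] v=[0.0000 0.0000]
Step 1: x=[4.8400 9.1600] v=[-0.8000 0.8000]
Step 2: x=[4.5712 9.4288] v=[-1.3440 1.3440]
Step 3: x=[4.2796 9.7204] v=[-1.4579 1.4579]
Step 4: x=[4.0585 9.9415] v=[-1.1053 1.1053]
Step 5: x=[3.9787 10.0213] v=[-0.3989 0.3989]
Step 6: x=[4.0657 9.9343] v=[0.4352 -0.4352]
Step 7: x=[4.2917 9.7083] v=[1.1301 -1.1301]
Step 8: x=[4.5844 9.4156] v=[1.4634 -1.4634]
Max displacement = 1.0213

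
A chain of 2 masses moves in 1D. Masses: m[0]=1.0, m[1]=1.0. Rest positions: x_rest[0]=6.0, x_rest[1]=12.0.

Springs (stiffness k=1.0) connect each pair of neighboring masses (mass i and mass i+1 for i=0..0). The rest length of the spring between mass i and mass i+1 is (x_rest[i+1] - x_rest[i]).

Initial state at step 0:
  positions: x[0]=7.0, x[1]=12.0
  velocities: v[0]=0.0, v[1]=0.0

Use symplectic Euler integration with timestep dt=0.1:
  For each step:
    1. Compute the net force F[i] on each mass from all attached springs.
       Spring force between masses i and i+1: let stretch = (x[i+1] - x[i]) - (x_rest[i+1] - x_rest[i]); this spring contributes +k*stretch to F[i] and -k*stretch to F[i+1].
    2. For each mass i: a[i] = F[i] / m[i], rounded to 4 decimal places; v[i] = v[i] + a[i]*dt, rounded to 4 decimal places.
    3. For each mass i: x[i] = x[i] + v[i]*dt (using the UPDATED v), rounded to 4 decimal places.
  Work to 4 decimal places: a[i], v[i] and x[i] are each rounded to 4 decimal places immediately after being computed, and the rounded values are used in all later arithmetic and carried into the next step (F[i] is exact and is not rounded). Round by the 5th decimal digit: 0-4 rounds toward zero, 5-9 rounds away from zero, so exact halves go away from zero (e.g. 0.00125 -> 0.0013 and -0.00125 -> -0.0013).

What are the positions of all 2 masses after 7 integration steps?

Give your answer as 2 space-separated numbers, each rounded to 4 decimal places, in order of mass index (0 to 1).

Answer: 6.7444 12.2556

Derivation:
Step 0: x=[7.0000 12.0000] v=[0.0000 0.0000]
Step 1: x=[6.9900 12.0100] v=[-0.1000 0.1000]
Step 2: x=[6.9702 12.0298] v=[-0.1980 0.1980]
Step 3: x=[6.9410 12.0590] v=[-0.2920 0.2920]
Step 4: x=[6.9030 12.0970] v=[-0.3802 0.3802]
Step 5: x=[6.8569 12.1431] v=[-0.4608 0.4608]
Step 6: x=[6.8037 12.1963] v=[-0.5322 0.5322]
Step 7: x=[6.7444 12.2556] v=[-0.5929 0.5929]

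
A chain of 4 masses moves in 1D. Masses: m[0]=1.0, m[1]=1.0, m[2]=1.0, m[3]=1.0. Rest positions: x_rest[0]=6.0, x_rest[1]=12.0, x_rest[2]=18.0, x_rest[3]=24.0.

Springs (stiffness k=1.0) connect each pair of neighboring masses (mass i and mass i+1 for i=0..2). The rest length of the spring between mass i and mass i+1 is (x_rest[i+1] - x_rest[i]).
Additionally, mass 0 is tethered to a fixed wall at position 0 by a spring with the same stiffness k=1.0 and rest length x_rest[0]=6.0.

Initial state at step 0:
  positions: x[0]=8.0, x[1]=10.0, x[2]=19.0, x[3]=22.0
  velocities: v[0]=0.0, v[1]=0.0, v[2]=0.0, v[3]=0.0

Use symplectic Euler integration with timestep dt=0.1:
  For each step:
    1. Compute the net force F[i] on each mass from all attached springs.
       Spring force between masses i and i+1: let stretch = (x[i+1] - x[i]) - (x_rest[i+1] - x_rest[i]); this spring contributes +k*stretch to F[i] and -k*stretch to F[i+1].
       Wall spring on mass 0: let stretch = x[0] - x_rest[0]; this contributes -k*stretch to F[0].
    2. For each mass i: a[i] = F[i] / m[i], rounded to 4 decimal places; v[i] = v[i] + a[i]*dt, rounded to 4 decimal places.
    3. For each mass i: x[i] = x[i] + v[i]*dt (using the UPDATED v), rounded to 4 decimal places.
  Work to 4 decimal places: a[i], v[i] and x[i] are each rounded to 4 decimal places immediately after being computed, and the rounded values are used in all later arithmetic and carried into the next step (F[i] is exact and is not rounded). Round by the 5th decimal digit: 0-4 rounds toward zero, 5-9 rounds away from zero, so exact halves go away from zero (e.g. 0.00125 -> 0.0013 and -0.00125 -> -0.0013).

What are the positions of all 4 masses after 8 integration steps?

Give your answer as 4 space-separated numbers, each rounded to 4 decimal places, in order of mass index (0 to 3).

Answer: 6.2105 12.0154 17.2669 22.9048

Derivation:
Step 0: x=[8.0000 10.0000 19.0000 22.0000] v=[0.0000 0.0000 0.0000 0.0000]
Step 1: x=[7.9400 10.0700 18.9400 22.0300] v=[-0.6000 0.7000 -0.6000 0.3000]
Step 2: x=[7.8219 10.2074 18.8222 22.0891] v=[-1.1810 1.3740 -1.1780 0.5910]
Step 3: x=[7.6494 10.4071 18.6509 22.1755] v=[-1.7246 1.9969 -1.7128 0.8643]
Step 4: x=[7.4280 10.6617 18.4324 22.2867] v=[-2.2138 2.5455 -2.1847 1.1118]
Step 5: x=[7.1647 10.9616 18.1748 22.4193] v=[-2.6332 2.9992 -2.5763 1.3264]
Step 6: x=[6.8677 11.2957 17.8875 22.5695] v=[-2.9700 3.3408 -2.8732 1.5020]
Step 7: x=[6.5463 11.6514 17.5811 22.7329] v=[-3.2140 3.5572 -3.0642 1.6338]
Step 8: x=[6.2105 12.0154 17.2669 22.9048] v=[-3.3581 3.6397 -3.1420 1.7186]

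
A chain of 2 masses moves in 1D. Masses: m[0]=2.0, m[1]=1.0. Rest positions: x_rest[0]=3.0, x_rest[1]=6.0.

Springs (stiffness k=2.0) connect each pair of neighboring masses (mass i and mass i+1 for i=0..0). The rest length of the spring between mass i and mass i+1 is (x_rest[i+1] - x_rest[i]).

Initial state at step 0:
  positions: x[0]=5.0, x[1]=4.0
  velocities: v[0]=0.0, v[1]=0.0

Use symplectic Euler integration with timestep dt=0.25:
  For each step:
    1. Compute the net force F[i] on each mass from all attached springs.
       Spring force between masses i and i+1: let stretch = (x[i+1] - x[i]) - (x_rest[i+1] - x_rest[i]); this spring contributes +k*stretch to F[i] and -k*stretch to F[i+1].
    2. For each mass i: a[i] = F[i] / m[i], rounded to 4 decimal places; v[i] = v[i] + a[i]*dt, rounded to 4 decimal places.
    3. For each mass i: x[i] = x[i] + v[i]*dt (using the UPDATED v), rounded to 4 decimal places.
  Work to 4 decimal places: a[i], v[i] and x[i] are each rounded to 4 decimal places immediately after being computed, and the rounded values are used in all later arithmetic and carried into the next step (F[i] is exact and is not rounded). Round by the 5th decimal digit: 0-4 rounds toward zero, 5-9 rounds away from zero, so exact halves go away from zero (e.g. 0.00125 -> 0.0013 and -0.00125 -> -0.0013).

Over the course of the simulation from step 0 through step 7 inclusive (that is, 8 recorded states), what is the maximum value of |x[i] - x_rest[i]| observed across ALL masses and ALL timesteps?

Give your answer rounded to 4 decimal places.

Answer: 3.3746

Derivation:
Step 0: x=[5.0000 4.0000] v=[0.0000 0.0000]
Step 1: x=[4.7500 4.5000] v=[-1.0000 2.0000]
Step 2: x=[4.2969 5.4063] v=[-1.8125 3.6250]
Step 3: x=[3.7256 6.5489] v=[-2.2852 4.5703]
Step 4: x=[3.1433 7.7136] v=[-2.3294 4.6587]
Step 5: x=[2.6591 8.6820] v=[-1.9368 3.8736]
Step 6: x=[2.3638 9.2726] v=[-1.1811 2.3622]
Step 7: x=[2.3128 9.3746] v=[-0.2039 0.4078]
Max displacement = 3.3746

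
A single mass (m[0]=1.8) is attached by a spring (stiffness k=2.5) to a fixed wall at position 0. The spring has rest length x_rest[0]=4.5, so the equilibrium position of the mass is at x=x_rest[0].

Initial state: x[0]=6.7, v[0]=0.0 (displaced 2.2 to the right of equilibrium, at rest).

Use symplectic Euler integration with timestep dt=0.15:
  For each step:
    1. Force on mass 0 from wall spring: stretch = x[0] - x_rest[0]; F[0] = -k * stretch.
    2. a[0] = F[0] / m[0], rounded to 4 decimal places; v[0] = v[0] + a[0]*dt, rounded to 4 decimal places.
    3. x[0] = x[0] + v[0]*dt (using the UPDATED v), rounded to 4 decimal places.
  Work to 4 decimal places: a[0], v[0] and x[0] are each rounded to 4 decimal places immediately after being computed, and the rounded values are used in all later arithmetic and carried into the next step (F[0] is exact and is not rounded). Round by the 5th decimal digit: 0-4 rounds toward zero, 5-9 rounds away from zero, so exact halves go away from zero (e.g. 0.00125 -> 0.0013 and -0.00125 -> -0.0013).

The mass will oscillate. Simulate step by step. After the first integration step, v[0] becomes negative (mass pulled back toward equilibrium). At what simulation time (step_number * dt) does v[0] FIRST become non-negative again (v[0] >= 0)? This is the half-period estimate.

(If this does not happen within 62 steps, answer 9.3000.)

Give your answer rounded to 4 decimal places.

Step 0: x=[6.7000] v=[0.0000]
Step 1: x=[6.6313] v=[-0.4583]
Step 2: x=[6.4960] v=[-0.9023]
Step 3: x=[6.2983] v=[-1.3181]
Step 4: x=[6.0444] v=[-1.6927]
Step 5: x=[5.7422] v=[-2.0145]
Step 6: x=[5.4012] v=[-2.2733]
Step 7: x=[5.0320] v=[-2.4611]
Step 8: x=[4.6462] v=[-2.5719]
Step 9: x=[4.2558] v=[-2.6024]
Step 10: x=[3.8731] v=[-2.5515]
Step 11: x=[3.5100] v=[-2.4209]
Step 12: x=[3.1778] v=[-2.2147]
Step 13: x=[2.8869] v=[-1.9392]
Step 14: x=[2.6464] v=[-1.6031]
Step 15: x=[2.4639] v=[-1.2169]
Step 16: x=[2.3450] v=[-0.7927]
Step 17: x=[2.2934] v=[-0.3437]
Step 18: x=[2.3108] v=[0.1160]
First v>=0 after going negative at step 18, time=2.7000

Answer: 2.7000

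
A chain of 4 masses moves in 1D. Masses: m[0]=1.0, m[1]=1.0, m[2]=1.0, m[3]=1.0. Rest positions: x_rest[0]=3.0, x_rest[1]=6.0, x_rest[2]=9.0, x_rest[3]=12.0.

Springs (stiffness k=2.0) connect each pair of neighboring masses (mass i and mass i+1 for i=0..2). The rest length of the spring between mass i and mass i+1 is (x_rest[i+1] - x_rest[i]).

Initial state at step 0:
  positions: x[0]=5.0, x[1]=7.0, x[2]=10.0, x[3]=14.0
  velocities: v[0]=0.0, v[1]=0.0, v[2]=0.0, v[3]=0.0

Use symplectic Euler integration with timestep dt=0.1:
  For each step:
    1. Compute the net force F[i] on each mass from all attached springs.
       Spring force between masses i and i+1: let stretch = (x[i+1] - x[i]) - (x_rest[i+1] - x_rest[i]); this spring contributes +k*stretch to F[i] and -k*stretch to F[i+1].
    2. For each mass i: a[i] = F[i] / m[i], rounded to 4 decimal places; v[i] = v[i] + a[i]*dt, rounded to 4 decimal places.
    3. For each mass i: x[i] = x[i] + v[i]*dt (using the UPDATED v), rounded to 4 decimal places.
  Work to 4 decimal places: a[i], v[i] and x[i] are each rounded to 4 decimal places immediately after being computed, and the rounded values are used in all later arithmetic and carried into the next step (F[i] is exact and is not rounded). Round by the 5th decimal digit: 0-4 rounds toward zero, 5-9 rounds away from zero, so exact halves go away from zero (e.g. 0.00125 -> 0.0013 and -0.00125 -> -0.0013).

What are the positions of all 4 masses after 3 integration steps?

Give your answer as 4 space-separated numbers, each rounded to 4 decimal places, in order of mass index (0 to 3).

Answer: 4.8840 7.1160 10.1160 13.8840

Derivation:
Step 0: x=[5.0000 7.0000 10.0000 14.0000] v=[0.0000 0.0000 0.0000 0.0000]
Step 1: x=[4.9800 7.0200 10.0200 13.9800] v=[-0.2000 0.2000 0.2000 -0.2000]
Step 2: x=[4.9408 7.0592 10.0592 13.9408] v=[-0.3920 0.3920 0.3920 -0.3920]
Step 3: x=[4.8840 7.1160 10.1160 13.8840] v=[-0.5683 0.5683 0.5683 -0.5683]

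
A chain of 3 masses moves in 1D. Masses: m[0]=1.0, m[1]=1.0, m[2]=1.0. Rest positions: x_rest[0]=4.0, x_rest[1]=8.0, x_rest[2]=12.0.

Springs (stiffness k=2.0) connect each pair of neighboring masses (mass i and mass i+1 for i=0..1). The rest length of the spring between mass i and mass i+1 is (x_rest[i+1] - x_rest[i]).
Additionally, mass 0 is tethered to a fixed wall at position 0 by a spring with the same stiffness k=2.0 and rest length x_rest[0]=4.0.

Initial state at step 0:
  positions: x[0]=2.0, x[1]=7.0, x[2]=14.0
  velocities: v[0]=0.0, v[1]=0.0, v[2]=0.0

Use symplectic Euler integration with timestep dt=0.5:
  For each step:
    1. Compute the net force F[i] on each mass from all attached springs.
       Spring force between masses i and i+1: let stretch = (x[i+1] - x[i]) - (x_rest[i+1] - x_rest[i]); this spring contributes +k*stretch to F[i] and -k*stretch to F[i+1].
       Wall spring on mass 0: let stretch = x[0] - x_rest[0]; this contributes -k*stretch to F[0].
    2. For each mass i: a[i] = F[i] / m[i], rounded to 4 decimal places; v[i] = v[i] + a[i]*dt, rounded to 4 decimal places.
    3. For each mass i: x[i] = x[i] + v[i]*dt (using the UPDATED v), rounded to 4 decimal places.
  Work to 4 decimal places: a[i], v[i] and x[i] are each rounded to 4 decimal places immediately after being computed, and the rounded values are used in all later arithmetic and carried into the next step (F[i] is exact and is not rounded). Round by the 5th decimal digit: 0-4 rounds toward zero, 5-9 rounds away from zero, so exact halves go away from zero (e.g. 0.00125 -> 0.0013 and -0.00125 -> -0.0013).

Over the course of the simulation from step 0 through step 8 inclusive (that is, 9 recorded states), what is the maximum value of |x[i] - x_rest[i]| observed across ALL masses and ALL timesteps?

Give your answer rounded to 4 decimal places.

Step 0: x=[2.0000 7.0000 14.0000] v=[0.0000 0.0000 0.0000]
Step 1: x=[3.5000 8.0000 12.5000] v=[3.0000 2.0000 -3.0000]
Step 2: x=[5.5000 9.0000 10.7500] v=[4.0000 2.0000 -3.5000]
Step 3: x=[6.5000 9.1250 10.1250] v=[2.0000 0.2500 -1.2500]
Step 4: x=[5.5625 8.4375 11.0000] v=[-1.8750 -1.3750 1.7500]
Step 5: x=[3.2813 7.5938 12.5938] v=[-4.5625 -1.6875 3.1875]
Step 6: x=[1.5157 7.0938 13.6876] v=[-3.5313 -1.0000 2.1875]
Step 7: x=[1.7813 7.1017 13.4845] v=[0.5311 0.0157 -0.4063]
Step 8: x=[3.8164 7.6408 12.0900] v=[4.0702 1.0781 -2.7891]
Max displacement = 2.5000

Answer: 2.5000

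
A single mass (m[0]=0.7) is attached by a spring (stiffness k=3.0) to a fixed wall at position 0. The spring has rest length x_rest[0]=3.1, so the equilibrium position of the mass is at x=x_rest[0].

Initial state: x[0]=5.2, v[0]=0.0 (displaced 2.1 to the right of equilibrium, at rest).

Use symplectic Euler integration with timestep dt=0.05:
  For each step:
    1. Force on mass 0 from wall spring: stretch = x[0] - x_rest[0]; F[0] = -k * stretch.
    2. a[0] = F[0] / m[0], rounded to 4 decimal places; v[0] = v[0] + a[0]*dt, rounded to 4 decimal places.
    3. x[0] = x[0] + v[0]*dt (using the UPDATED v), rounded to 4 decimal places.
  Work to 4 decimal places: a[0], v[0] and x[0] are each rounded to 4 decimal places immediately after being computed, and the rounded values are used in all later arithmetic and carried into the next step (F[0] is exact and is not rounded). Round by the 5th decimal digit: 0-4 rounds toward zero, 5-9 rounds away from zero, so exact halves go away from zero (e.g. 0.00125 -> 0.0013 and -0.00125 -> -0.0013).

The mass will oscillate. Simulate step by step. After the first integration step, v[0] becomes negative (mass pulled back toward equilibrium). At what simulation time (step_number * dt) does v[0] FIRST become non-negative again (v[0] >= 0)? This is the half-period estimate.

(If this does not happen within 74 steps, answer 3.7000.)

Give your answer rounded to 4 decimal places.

Answer: 1.5500

Derivation:
Step 0: x=[5.2000] v=[0.0000]
Step 1: x=[5.1775] v=[-0.4500]
Step 2: x=[5.1327] v=[-0.8952]
Step 3: x=[5.0662] v=[-1.3308]
Step 4: x=[4.9786] v=[-1.7521]
Step 5: x=[4.8709] v=[-2.1547]
Step 6: x=[4.7442] v=[-2.5342]
Step 7: x=[4.5999] v=[-2.8865]
Step 8: x=[4.4395] v=[-3.2079]
Step 9: x=[4.2648] v=[-3.4949]
Step 10: x=[4.0776] v=[-3.7445]
Step 11: x=[3.8799] v=[-3.9540]
Step 12: x=[3.6738] v=[-4.1211]
Step 13: x=[3.4616] v=[-4.2441]
Step 14: x=[3.2455] v=[-4.3216]
Step 15: x=[3.0279] v=[-4.3528]
Step 16: x=[2.8110] v=[-4.3374]
Step 17: x=[2.5972] v=[-4.2755]
Step 18: x=[2.3888] v=[-4.1678]
Step 19: x=[2.1880] v=[-4.0154]
Step 20: x=[1.9970] v=[-3.8200]
Step 21: x=[1.8178] v=[-3.5836]
Step 22: x=[1.6524] v=[-3.3088]
Step 23: x=[1.5025] v=[-2.9986]
Step 24: x=[1.3697] v=[-2.6563]
Step 25: x=[1.2554] v=[-2.2855]
Step 26: x=[1.1609] v=[-1.8902]
Step 27: x=[1.0872] v=[-1.4747]
Step 28: x=[1.0350] v=[-1.0434]
Step 29: x=[1.0050] v=[-0.6009]
Step 30: x=[0.9974] v=[-0.1520]
Step 31: x=[1.0123] v=[0.2986]
First v>=0 after going negative at step 31, time=1.5500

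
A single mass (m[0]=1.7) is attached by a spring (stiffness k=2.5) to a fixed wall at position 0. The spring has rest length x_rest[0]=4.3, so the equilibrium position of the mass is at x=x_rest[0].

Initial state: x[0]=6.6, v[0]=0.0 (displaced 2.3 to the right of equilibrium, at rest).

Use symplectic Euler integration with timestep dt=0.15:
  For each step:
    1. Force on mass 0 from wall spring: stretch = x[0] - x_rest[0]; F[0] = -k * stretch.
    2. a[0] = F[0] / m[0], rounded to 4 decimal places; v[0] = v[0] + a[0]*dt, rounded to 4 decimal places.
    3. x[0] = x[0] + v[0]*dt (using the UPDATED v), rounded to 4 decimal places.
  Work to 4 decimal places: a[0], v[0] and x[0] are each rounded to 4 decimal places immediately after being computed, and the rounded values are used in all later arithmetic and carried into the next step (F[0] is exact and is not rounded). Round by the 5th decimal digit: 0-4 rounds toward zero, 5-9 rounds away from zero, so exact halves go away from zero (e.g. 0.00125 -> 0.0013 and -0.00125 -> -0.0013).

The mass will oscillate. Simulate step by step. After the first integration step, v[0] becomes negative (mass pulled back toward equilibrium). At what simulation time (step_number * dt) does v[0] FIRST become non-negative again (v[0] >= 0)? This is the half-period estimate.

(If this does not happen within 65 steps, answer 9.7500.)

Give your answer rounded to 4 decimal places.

Step 0: x=[6.6000] v=[0.0000]
Step 1: x=[6.5239] v=[-0.5074]
Step 2: x=[6.3742] v=[-0.9980]
Step 3: x=[6.1559] v=[-1.4555]
Step 4: x=[5.8762] v=[-1.8649]
Step 5: x=[5.5443] v=[-2.2126]
Step 6: x=[5.1712] v=[-2.4871]
Step 7: x=[4.7693] v=[-2.6793]
Step 8: x=[4.3519] v=[-2.7828]
Step 9: x=[3.9328] v=[-2.7942]
Step 10: x=[3.5258] v=[-2.7132]
Step 11: x=[3.1444] v=[-2.5424]
Step 12: x=[2.8013] v=[-2.2875]
Step 13: x=[2.5078] v=[-1.9569]
Step 14: x=[2.2736] v=[-1.5616]
Step 15: x=[2.1064] v=[-1.1146]
Step 16: x=[2.0118] v=[-0.6307]
Step 17: x=[1.9929] v=[-0.1260]
Step 18: x=[2.0503] v=[0.3829]
First v>=0 after going negative at step 18, time=2.7000

Answer: 2.7000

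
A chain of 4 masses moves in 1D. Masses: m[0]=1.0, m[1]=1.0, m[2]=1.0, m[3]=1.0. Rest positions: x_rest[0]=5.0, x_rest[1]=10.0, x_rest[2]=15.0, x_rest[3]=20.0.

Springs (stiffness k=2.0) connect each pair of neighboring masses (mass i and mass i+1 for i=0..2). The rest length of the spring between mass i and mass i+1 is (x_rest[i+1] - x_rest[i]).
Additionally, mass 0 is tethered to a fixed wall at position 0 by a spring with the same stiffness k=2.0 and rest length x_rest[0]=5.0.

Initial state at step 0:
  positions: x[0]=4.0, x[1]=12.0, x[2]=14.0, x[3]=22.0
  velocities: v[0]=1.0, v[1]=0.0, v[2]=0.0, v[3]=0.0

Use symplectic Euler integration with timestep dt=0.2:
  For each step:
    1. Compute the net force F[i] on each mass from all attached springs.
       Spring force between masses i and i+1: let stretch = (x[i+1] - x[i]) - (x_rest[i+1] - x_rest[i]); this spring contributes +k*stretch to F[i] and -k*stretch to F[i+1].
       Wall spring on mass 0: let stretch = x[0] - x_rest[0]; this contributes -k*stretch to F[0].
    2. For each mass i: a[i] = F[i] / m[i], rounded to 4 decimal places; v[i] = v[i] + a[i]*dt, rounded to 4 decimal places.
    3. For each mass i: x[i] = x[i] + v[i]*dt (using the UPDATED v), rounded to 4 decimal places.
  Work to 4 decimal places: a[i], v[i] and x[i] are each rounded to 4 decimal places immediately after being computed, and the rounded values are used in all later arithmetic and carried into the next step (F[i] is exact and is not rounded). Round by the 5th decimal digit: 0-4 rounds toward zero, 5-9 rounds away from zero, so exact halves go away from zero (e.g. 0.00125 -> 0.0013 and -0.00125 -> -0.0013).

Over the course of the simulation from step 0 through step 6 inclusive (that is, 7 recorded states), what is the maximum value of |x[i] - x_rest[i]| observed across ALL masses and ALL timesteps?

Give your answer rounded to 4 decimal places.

Answer: 2.4737

Derivation:
Step 0: x=[4.0000 12.0000 14.0000 22.0000] v=[1.0000 0.0000 0.0000 0.0000]
Step 1: x=[4.5200 11.5200 14.4800 21.7600] v=[2.6000 -2.4000 2.4000 -1.2000]
Step 2: x=[5.2384 10.7168 15.3056 21.3376] v=[3.5920 -4.0160 4.1280 -2.1120]
Step 3: x=[5.9760 9.8424 16.2467 20.8326] v=[3.6880 -4.3718 4.7053 -2.5248]
Step 4: x=[6.5448 9.1711 17.0423 20.3608] v=[2.8442 -3.3566 3.9779 -2.3592]
Step 5: x=[6.8002 8.9194 17.4737 20.0235] v=[1.2768 -1.2586 2.1568 -1.6866]
Step 6: x=[6.6811 9.1825 17.4247 19.8822] v=[-0.5956 1.3154 -0.2450 -0.7065]
Max displacement = 2.4737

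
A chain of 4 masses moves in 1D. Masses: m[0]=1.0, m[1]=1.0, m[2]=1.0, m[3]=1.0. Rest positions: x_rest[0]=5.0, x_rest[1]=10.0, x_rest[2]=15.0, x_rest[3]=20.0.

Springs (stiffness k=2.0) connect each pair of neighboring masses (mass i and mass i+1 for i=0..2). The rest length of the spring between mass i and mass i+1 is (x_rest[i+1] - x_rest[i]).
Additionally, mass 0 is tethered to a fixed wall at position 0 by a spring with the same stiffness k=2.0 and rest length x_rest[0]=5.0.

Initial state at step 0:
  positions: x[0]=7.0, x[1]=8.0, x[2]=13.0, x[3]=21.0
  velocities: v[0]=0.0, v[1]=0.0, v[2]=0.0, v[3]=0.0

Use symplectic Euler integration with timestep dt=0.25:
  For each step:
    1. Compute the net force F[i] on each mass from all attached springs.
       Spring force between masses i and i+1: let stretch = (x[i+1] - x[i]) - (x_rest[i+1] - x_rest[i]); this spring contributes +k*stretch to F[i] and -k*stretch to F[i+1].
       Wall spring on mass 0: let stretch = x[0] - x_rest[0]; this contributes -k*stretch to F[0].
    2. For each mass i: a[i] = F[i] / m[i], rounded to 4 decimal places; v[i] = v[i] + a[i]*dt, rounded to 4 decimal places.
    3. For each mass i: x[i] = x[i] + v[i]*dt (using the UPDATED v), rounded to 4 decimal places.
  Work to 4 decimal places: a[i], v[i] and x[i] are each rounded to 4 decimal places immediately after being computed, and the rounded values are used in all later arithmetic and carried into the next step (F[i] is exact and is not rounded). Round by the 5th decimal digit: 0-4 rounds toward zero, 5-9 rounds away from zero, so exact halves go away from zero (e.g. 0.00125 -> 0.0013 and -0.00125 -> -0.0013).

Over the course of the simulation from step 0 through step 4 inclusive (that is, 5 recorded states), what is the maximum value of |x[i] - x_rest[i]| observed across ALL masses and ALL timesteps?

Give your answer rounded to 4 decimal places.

Step 0: x=[7.0000 8.0000 13.0000 21.0000] v=[0.0000 0.0000 0.0000 0.0000]
Step 1: x=[6.2500 8.5000 13.3750 20.6250] v=[-3.0000 2.0000 1.5000 -1.5000]
Step 2: x=[5.0000 9.3281 14.0469 19.9688] v=[-5.0000 3.3125 2.6875 -2.6250]
Step 3: x=[3.6660 10.2051 14.8692 19.1973] v=[-5.3360 3.5079 3.2891 -3.0860]
Step 4: x=[2.6911 10.8477 15.6495 18.5098] v=[-3.8995 2.5704 3.1211 -2.7501]
Max displacement = 2.3089

Answer: 2.3089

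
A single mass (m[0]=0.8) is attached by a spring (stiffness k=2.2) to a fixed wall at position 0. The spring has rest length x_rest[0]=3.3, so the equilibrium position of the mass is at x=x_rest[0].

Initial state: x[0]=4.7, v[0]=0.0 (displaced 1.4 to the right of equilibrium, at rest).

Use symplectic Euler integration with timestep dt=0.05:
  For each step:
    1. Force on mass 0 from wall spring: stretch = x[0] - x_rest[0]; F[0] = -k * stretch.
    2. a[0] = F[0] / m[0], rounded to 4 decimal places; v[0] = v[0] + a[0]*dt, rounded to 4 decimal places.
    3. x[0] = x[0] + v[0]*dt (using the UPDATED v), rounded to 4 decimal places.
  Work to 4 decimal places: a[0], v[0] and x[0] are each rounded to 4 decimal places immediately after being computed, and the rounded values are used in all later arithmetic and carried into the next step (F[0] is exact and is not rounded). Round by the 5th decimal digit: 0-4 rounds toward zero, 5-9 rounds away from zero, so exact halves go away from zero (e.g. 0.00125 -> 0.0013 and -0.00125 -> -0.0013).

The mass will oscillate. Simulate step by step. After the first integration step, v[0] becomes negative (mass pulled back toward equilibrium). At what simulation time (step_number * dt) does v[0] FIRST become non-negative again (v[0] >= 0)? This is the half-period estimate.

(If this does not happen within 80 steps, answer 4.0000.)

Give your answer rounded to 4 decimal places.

Answer: 1.9000

Derivation:
Step 0: x=[4.7000] v=[0.0000]
Step 1: x=[4.6904] v=[-0.1925]
Step 2: x=[4.6712] v=[-0.3837]
Step 3: x=[4.6426] v=[-0.5722]
Step 4: x=[4.6048] v=[-0.7568]
Step 5: x=[4.5580] v=[-0.9362]
Step 6: x=[4.5025] v=[-1.1092]
Step 7: x=[4.4388] v=[-1.2745]
Step 8: x=[4.3672] v=[-1.4311]
Step 9: x=[4.2883] v=[-1.5778]
Step 10: x=[4.2026] v=[-1.7137]
Step 11: x=[4.1107] v=[-1.8378]
Step 12: x=[4.0132] v=[-1.9493]
Step 13: x=[3.9108] v=[-2.0474]
Step 14: x=[3.8042] v=[-2.1314]
Step 15: x=[3.6942] v=[-2.2007]
Step 16: x=[3.5815] v=[-2.2549]
Step 17: x=[3.4668] v=[-2.2936]
Step 18: x=[3.3510] v=[-2.3165]
Step 19: x=[3.2348] v=[-2.3235]
Step 20: x=[3.1191] v=[-2.3145]
Step 21: x=[3.0046] v=[-2.2896]
Step 22: x=[2.8922] v=[-2.2490]
Step 23: x=[2.7826] v=[-2.1929]
Step 24: x=[2.6765] v=[-2.1218]
Step 25: x=[2.5747] v=[-2.0361]
Step 26: x=[2.4779] v=[-1.9364]
Step 27: x=[2.3867] v=[-1.8234]
Step 28: x=[2.3018] v=[-1.6978]
Step 29: x=[2.2238] v=[-1.5605]
Step 30: x=[2.1532] v=[-1.4125]
Step 31: x=[2.0905] v=[-1.2548]
Step 32: x=[2.0361] v=[-1.0885]
Step 33: x=[1.9904] v=[-0.9147]
Step 34: x=[1.9537] v=[-0.7346]
Step 35: x=[1.9262] v=[-0.5495]
Step 36: x=[1.9082] v=[-0.3606]
Step 37: x=[1.8997] v=[-0.1692]
Step 38: x=[1.9009] v=[0.0233]
First v>=0 after going negative at step 38, time=1.9000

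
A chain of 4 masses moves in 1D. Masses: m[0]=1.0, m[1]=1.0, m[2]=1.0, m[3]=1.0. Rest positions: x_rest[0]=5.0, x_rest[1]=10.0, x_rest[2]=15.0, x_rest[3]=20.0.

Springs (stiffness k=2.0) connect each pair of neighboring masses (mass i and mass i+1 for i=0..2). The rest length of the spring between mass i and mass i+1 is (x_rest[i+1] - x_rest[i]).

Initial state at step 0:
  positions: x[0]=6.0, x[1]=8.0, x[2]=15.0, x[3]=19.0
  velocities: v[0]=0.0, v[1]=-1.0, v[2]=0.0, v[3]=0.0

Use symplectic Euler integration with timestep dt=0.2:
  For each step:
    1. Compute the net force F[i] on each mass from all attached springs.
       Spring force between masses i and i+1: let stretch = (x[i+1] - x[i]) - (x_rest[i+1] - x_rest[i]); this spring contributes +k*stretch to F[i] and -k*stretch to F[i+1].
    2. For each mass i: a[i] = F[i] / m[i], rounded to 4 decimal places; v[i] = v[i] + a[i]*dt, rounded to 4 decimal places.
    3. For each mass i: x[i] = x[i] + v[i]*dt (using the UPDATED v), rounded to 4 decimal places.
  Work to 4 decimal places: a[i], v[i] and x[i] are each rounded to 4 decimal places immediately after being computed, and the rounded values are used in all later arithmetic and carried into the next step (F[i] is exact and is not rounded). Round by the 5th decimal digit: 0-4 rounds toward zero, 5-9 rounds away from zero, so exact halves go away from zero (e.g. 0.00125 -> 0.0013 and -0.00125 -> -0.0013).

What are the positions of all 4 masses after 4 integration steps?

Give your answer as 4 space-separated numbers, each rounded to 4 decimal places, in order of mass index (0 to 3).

Step 0: x=[6.0000 8.0000 15.0000 19.0000] v=[0.0000 -1.0000 0.0000 0.0000]
Step 1: x=[5.7600 8.2000 14.7600 19.0800] v=[-1.2000 1.0000 -1.2000 0.4000]
Step 2: x=[5.3152 8.7296 14.3408 19.2144] v=[-2.2240 2.6480 -2.0960 0.6720]
Step 3: x=[4.7436 9.4349 13.8626 19.3589] v=[-2.8582 3.5267 -2.3910 0.7226]
Step 4: x=[4.1473 10.1192 13.4699 19.4637] v=[-2.9817 3.4213 -1.9636 0.5241]

Answer: 4.1473 10.1192 13.4699 19.4637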